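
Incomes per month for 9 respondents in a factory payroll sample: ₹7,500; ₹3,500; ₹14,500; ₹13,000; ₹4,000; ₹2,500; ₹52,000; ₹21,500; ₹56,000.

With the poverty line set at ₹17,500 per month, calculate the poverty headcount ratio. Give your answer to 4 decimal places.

6 of the 9 respondents have income below ₹17,500.
H = 6/9 = 0.6667.

0.6667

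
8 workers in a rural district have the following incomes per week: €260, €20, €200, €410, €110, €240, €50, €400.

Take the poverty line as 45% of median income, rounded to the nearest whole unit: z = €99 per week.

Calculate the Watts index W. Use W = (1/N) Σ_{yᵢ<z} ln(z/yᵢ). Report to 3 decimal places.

Incomes under z: €20, €50 (q = 2 of N = 8).
ln(z/y) terms: ln(99/20) = 1.5994; ln(99/50) = 0.6831.
W = 2.282484 / 8 = 0.285.

0.285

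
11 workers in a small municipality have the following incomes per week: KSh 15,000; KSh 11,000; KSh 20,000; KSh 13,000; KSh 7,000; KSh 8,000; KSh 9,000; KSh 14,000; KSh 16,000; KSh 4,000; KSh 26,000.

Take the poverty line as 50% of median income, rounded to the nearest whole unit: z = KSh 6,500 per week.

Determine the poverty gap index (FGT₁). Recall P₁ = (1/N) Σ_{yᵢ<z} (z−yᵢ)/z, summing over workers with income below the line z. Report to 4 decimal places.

0.0350

Below z: KSh 4,000 (q = 1 of N = 11).
Shortfall ratios: (6500−4000)/6500 = 0.3846.
Sum of shortfalls = 0.384615; P₁ averages over all N: 0.384615 / 11 = 0.0350.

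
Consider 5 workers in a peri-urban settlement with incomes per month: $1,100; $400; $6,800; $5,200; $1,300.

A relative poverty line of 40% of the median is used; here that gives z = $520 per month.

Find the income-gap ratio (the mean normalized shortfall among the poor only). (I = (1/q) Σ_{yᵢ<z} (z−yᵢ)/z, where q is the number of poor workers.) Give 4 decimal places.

Below the line: $400 (q = 1 of N = 5).
Shortfall ratios (z−y)/z: 0.2308; sum = 0.230769.
The income-gap ratio divides by q (the poor only): 0.230769 / 1 = 0.2308.

0.2308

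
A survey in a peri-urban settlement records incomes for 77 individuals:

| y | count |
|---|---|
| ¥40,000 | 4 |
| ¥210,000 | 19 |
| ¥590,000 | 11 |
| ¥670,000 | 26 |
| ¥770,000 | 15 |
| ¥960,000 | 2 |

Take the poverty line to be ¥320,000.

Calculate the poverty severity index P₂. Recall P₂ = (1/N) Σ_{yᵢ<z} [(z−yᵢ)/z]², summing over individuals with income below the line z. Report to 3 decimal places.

0.069

Poor units: 4×¥40,000, 19×¥210,000 (q = 23 of N = 77).
Relative gaps: (320000−40000)/320000 = 0.8750 (×4); (320000−210000)/320000 = 0.3438 (×19).
Squared: 0.7656 (×4); 0.1182 (×19).
Sum = 5.307617; P₂ = 5.307617 / 77 = 0.069.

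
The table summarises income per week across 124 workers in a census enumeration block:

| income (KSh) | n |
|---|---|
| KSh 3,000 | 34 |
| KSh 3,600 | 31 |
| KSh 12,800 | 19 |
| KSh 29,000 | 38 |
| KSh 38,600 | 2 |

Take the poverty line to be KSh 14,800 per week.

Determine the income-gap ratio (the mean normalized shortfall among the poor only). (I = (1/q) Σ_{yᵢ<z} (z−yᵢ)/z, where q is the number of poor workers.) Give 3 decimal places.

Below z: 34×KSh 3,000, 31×KSh 3,600, 19×KSh 12,800 (q = 84 of N = 124).
Relative gaps: 0.7973 (×34), 0.7568 (×31), 0.1351 (×19); sum = 53.135135.
The income-gap ratio divides by q (the poor only): 53.135135 / 84 = 0.633.

0.633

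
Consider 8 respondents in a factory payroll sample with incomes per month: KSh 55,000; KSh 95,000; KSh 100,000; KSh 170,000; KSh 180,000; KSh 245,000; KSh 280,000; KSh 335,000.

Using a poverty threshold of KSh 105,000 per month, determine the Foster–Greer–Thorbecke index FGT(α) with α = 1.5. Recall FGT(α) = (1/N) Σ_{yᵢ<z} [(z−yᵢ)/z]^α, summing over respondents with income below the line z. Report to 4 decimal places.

Below the line: KSh 55,000, KSh 95,000, KSh 100,000 (q = 3 of N = 8).
Normalized shortfalls: (105000−55000)/105000 = 0.4762; (105000−95000)/105000 = 0.0952; (105000−100000)/105000 = 0.0476.
Raised to α = 1.5: 0.32860; 0.02939; 0.01039.
Sum = 0.368385; FGT(1.5) = 0.368385 / 8 = 0.0460.

0.0460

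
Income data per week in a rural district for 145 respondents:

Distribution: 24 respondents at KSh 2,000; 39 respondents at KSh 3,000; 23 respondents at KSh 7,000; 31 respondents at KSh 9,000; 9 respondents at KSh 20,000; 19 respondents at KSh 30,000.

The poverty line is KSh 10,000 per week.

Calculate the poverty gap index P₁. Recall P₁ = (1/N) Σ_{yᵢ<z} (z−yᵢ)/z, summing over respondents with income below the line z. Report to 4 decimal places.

0.3897

Below z: 24×KSh 2,000, 39×KSh 3,000, 23×KSh 7,000, 31×KSh 9,000 (q = 117 of N = 145).
Gap ratios (z−y)/z: (10000−2000)/10000 = 0.8000 (×24); (10000−3000)/10000 = 0.7000 (×39); (10000−7000)/10000 = 0.3000 (×23); (10000−9000)/10000 = 0.1000 (×31).
Sum of shortfalls = 56.500000; P₁ averages over all N: 56.500000 / 145 = 0.3897.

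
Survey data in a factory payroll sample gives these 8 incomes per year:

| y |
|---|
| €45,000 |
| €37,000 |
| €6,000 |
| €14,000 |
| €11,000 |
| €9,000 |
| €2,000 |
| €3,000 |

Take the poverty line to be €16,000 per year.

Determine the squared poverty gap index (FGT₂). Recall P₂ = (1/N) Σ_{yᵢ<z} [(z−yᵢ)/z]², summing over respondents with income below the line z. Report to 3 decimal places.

Incomes under z: €2,000, €3,000, €6,000, €9,000, €11,000, €14,000 (q = 6 of N = 8).
Normalized shortfalls: (16000−2000)/16000 = 0.8750; (16000−3000)/16000 = 0.8125; (16000−6000)/16000 = 0.6250; (16000−9000)/16000 = 0.4375; (16000−11000)/16000 = 0.3125; (16000−14000)/16000 = 0.1250.
Squared: 0.7656; 0.6602; 0.3906; 0.1914; 0.0977; 0.0156.
Sum = 2.121094; P₂ = 2.121094 / 8 = 0.265.

0.265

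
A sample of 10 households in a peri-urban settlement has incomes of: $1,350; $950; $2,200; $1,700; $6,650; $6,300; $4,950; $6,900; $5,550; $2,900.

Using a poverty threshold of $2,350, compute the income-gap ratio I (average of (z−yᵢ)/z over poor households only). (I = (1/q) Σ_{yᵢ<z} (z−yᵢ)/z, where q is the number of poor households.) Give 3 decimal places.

Below the line: $950, $1,350, $1,700, $2,200 (q = 4 of N = 10).
Relative gaps: 0.5957, 0.4255, 0.2766, 0.0638; sum = 1.361702.
The income-gap ratio divides by q (the poor only): 1.361702 / 4 = 0.340.

0.340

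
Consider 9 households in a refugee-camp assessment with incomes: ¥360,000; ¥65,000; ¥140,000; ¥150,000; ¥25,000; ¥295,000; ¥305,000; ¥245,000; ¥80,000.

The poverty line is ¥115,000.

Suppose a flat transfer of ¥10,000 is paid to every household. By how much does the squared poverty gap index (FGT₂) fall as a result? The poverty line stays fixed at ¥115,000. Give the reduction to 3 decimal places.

0.027

Before: below the line — ¥25,000, ¥65,000, ¥80,000; squared poverty gap index (FGT₂) = 0.09935.
After the ¥10,000 transfer: below the line — ¥35,000, ¥75,000, ¥90,000; squared poverty gap index (FGT₂) = 0.07246.
Reduction = 0.09935 − 0.07246 = 0.027.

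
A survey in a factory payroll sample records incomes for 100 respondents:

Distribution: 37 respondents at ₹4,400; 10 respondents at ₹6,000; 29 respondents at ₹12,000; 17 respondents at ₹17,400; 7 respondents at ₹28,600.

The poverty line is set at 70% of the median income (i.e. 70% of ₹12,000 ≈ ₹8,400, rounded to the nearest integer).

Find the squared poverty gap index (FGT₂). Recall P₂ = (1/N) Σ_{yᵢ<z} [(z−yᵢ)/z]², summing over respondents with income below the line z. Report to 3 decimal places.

Poor units: 37×₹4,400, 10×₹6,000 (q = 47 of N = 100).
Normalized shortfalls: (8400−4400)/8400 = 0.4762 (×37); (8400−6000)/8400 = 0.2857 (×10).
Squared: 0.2268 (×37); 0.0816 (×10).
Sum = 9.206349; P₂ = 9.206349 / 100 = 0.092.

0.092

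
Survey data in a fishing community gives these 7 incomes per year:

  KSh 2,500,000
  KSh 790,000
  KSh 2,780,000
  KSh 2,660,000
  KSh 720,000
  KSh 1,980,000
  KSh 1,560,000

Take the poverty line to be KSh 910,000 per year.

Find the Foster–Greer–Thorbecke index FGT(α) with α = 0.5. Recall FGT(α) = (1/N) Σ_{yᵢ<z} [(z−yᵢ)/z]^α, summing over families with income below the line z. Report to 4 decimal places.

Below z: KSh 720,000, KSh 790,000 (q = 2 of N = 7).
Gap ratios (z−y)/z: (910000−720000)/910000 = 0.2088; (910000−790000)/910000 = 0.1319.
Raised to α = 0.5: 0.45694; 0.36314.
Sum = 0.820073; FGT(0.5) = 0.820073 / 7 = 0.1172.

0.1172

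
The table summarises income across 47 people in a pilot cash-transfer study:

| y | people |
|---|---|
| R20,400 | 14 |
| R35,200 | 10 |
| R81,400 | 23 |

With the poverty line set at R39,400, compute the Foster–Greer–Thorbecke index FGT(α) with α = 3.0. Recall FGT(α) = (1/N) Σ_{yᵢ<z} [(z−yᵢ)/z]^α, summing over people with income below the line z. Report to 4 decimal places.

Poor units: 14×R20,400, 10×R35,200 (q = 24 of N = 47).
Normalized shortfalls: (39400−20400)/39400 = 0.4822 (×14); (39400−35200)/39400 = 0.1066 (×10).
Raised to α = 3.0: 0.11214 (×14); 0.00121 (×10).
Sum = 1.582115; FGT(3.0) = 1.582115 / 47 = 0.0337.

0.0337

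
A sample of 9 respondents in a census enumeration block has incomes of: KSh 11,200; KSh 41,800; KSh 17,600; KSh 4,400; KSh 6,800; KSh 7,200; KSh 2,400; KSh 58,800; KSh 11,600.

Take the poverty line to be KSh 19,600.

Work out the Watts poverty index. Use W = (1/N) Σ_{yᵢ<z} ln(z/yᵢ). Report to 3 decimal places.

Below z: KSh 2,400, KSh 4,400, KSh 6,800, KSh 7,200, KSh 11,200, KSh 11,600, KSh 17,600 (q = 7 of N = 9).
Log gaps: ln(19600/2400) = 2.1001; ln(19600/4400) = 1.4939; ln(19600/6800) = 1.0586; ln(19600/7200) = 1.0014; ln(19600/11200) = 0.5596; ln(19600/11600) = 0.5245; ln(19600/17600) = 0.1076.
W = 6.845812 / 9 = 0.761.

0.761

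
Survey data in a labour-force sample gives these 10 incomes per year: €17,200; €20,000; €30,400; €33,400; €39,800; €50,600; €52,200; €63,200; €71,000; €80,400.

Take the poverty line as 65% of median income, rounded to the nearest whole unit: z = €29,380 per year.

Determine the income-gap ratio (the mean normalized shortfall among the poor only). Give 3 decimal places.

Below z: €17,200, €20,000 (q = 2 of N = 10).
Relative gaps: 0.4146, 0.3193; sum = 0.733833.
I averages over the q = 2 poor units only: 0.733833 / 2 = 0.367.

0.367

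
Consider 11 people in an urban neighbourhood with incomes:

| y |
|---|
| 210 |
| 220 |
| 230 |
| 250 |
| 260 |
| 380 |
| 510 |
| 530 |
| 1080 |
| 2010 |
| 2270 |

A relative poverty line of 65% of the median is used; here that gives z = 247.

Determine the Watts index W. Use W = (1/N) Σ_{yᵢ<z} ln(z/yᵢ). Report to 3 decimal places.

0.032

Below the line: 210, 220, 230 (q = 3 of N = 11).
ln(z/y) terms: ln(247/210) = 0.1623; ln(247/220) = 0.1158; ln(247/230) = 0.0713.
W = 0.349351 / 11 = 0.032.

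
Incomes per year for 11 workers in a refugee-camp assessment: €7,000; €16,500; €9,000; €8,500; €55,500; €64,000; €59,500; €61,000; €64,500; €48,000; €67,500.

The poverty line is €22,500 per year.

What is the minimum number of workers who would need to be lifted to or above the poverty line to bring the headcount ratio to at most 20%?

4 of the 11 workers are poor, so H = 4/11 = 0.364.
A headcount ratio of at most 20% allows at most ⌊0.20 × 11⌋ = 2 poor workers.
So at least 4 − 2 = 2 must be lifted.

2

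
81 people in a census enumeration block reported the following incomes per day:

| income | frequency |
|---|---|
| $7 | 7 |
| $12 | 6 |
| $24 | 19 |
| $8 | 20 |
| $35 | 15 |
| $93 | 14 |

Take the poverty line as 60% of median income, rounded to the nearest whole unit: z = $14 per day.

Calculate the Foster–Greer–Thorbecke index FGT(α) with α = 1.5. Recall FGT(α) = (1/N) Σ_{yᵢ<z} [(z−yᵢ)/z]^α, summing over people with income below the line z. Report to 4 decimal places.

0.1038

Below z: 7×$7, 20×$8, 6×$12 (q = 33 of N = 81).
Normalized shortfalls: (14−7)/14 = 0.5000 (×7); (14−8)/14 = 0.4286 (×20); (14−12)/14 = 0.1429 (×6).
Raised to α = 1.5: 0.35355 (×7); 0.28057 (×20); 0.05399 (×6).
Sum = 8.410160; FGT(1.5) = 8.410160 / 81 = 0.1038.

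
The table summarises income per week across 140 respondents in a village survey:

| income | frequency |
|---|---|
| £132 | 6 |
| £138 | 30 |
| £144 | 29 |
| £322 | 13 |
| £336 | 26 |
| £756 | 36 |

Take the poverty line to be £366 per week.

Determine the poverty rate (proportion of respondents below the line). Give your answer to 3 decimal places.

0.743

104 of the 140 respondents have income below £366.
H = 104/140 = 0.743.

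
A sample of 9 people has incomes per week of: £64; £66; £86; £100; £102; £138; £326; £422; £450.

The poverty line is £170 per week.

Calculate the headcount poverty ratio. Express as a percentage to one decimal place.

66.7%

6 of the 9 people have income below £170.
H = 6/9 = 66.7%.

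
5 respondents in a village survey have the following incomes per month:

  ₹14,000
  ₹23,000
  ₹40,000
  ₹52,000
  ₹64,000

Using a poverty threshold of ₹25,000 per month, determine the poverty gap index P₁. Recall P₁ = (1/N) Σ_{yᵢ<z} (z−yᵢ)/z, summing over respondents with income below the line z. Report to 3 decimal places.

0.104

Incomes under z: ₹14,000, ₹23,000 (q = 2 of N = 5).
Normalized shortfalls: (25000−14000)/25000 = 0.4400; (25000−23000)/25000 = 0.0800.
Sum of shortfalls = 0.520000; P₁ averages over all N: 0.520000 / 5 = 0.104.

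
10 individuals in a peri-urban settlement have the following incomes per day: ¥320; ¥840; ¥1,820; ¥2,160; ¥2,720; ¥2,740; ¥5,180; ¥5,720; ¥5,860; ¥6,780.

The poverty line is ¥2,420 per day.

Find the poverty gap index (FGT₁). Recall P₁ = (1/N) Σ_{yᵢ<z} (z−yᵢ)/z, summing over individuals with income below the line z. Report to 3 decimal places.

0.188

Below the line: ¥320, ¥840, ¥1,820, ¥2,160 (q = 4 of N = 10).
Normalized shortfalls: (2420−320)/2420 = 0.8678; (2420−840)/2420 = 0.6529; (2420−1820)/2420 = 0.2479; (2420−2160)/2420 = 0.1074.
Sum of shortfalls = 1.876033; P₁ averages over all N: 1.876033 / 10 = 0.188.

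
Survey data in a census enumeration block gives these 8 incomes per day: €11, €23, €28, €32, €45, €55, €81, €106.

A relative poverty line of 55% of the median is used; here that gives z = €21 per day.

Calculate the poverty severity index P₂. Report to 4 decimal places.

0.0283

Below the line: €11 (q = 1 of N = 8).
Gap ratios (z−y)/z: (21−11)/21 = 0.4762.
Squared: 0.2268.
Sum = 0.226757; P₂ = 0.226757 / 8 = 0.0283.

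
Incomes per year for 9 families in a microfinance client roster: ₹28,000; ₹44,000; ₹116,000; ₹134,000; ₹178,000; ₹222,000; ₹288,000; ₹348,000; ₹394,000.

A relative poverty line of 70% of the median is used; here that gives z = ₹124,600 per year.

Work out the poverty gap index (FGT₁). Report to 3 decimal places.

Below the line: ₹28,000, ₹44,000, ₹116,000 (q = 3 of N = 9).
Shortfall ratios: (124600−28000)/124600 = 0.7753; (124600−44000)/124600 = 0.6469; (124600−116000)/124600 = 0.0690.
Sum of shortfalls = 1.491172; P₁ averages over all N: 1.491172 / 9 = 0.166.

0.166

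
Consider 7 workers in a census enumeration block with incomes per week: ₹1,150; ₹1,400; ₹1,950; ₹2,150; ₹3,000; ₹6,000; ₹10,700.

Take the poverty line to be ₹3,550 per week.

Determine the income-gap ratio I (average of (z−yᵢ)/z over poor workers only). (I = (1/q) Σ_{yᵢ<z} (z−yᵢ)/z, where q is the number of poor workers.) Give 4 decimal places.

0.4563

Below z: ₹1,150, ₹1,400, ₹1,950, ₹2,150, ₹3,000 (q = 5 of N = 7).
Shortfall ratios (z−y)/z: 0.6761, 0.6056, 0.4507, 0.3944, 0.1549; sum = 2.281690.
I averages over the q = 5 poor units only: 2.281690 / 5 = 0.4563.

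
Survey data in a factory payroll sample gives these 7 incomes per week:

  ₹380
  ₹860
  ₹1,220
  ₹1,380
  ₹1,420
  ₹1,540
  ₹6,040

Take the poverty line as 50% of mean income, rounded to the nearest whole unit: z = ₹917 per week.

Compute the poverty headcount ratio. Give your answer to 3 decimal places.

0.286

2 of the 7 workers have income below ₹917.
H = 2/7 = 0.286.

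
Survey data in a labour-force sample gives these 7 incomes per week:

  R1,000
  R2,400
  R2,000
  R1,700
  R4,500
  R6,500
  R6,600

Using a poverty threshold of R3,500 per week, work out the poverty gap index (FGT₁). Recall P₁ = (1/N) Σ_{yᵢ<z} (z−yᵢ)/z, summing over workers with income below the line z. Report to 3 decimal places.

Incomes under z: R1,000, R1,700, R2,000, R2,400 (q = 4 of N = 7).
Normalized shortfalls: (3500−1000)/3500 = 0.7143; (3500−1700)/3500 = 0.5143; (3500−2000)/3500 = 0.4286; (3500−2400)/3500 = 0.3143.
Σ = 1.971429. Dividing by the full population N = 7 gives P₁ = 0.282.

0.282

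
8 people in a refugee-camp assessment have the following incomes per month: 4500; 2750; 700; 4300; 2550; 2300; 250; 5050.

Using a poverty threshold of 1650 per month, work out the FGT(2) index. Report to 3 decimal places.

0.131

Below z: 250, 700 (q = 2 of N = 8).
Gap ratios (z−y)/z: (1650−250)/1650 = 0.8485; (1650−700)/1650 = 0.5758.
Squared: 0.7199; 0.3315.
Sum = 1.051423; P₂ = 1.051423 / 8 = 0.131.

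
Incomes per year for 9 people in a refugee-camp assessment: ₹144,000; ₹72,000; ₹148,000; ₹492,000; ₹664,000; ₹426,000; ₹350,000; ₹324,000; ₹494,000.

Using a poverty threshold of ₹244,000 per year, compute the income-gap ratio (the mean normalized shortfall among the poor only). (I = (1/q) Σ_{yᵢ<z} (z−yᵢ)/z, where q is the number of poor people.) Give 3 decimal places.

Below z: ₹72,000, ₹144,000, ₹148,000 (q = 3 of N = 9).
Relative gaps: 0.7049, 0.4098, 0.3934; sum = 1.508197.
The income-gap ratio divides by q (the poor only): 1.508197 / 3 = 0.503.

0.503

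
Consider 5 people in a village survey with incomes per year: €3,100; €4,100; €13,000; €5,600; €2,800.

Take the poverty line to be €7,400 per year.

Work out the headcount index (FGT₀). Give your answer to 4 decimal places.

0.8000

4 of the 5 people have income below €7,400.
H = 4/5 = 0.8000.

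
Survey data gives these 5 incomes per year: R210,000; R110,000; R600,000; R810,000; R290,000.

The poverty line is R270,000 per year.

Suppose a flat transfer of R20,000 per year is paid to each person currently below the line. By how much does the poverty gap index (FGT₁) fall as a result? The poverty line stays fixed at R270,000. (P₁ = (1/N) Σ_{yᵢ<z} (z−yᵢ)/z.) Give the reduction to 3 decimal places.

Before: below the line — R110,000, R210,000; poverty gap index (FGT₁) = 0.16296.
After the R20,000 transfer: below the line — R130,000, R230,000; poverty gap index (FGT₁) = 0.13333.
Reduction = 0.16296 − 0.13333 = 0.030.

0.030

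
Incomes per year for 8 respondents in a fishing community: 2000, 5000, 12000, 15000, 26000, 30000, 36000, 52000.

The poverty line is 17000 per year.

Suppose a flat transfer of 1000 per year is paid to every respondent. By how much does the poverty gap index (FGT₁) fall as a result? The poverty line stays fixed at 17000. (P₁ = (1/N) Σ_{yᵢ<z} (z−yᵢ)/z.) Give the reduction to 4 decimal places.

0.0294

Before: below the line — 2000, 5000, 12000, 15000; poverty gap index (FGT₁) = 0.250000.
After the 1000 transfer: below the line — 3000, 6000, 13000, 16000; poverty gap index (FGT₁) = 0.220588.
Reduction = 0.250000 − 0.220588 = 0.0294.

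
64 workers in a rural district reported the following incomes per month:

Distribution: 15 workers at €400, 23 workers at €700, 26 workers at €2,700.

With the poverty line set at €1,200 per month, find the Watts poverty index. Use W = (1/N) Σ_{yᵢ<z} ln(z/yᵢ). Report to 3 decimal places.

0.451

Below z: 15×€400, 23×€700 (q = 38 of N = 64).
Log gaps: ln(1200/400) = 1.0986 (×15); ln(1200/700) = 0.5390 (×23).
W = 28.876104 / 64 = 0.451.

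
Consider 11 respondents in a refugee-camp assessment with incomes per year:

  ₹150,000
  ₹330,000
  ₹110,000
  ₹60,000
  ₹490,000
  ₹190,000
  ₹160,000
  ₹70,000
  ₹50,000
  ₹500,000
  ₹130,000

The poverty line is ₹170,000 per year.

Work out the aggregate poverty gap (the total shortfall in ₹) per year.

Poor units: ₹50,000, ₹60,000, ₹70,000, ₹110,000, ₹130,000, ₹150,000, ₹160,000 (q = 7 of N = 11).
Individual gaps: 170000−50000 = 120000; 170000−60000 = 110000; 170000−70000 = 100000; 170000−110000 = 60000; 170000−130000 = 40000; 170000−150000 = 20000; 170000−160000 = 10000.
Aggregate gap = ₹460,000.

₹460,000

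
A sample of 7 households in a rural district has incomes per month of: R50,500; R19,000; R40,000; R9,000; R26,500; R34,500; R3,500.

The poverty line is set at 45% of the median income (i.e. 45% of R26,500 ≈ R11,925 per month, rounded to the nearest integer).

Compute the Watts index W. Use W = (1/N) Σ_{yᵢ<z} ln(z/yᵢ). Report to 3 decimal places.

Below the line: R3,500, R9,000 (q = 2 of N = 7).
Log gaps: ln(11925/3500) = 1.2259; ln(11925/9000) = 0.2814.
W = 1.507287 / 7 = 0.215.

0.215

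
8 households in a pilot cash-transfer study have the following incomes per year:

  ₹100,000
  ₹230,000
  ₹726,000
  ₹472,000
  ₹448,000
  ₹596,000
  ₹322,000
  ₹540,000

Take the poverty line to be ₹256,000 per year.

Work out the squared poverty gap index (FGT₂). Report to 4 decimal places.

0.0477

Below z: ₹100,000, ₹230,000 (q = 2 of N = 8).
Relative gaps: (256000−100000)/256000 = 0.6094; (256000−230000)/256000 = 0.1016.
Squared: 0.3713; 0.0103.
Sum = 0.381653; P₂ = 0.381653 / 8 = 0.0477.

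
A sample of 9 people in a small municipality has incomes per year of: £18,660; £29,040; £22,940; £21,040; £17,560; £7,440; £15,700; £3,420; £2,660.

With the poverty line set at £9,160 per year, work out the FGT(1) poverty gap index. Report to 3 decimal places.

Below the line: £2,660, £3,420, £7,440 (q = 3 of N = 9).
Normalized shortfalls: (9160−2660)/9160 = 0.7096; (9160−3420)/9160 = 0.6266; (9160−7440)/9160 = 0.1878.
Sum of shortfalls = 1.524017; P₁ averages over all N: 1.524017 / 9 = 0.169.

0.169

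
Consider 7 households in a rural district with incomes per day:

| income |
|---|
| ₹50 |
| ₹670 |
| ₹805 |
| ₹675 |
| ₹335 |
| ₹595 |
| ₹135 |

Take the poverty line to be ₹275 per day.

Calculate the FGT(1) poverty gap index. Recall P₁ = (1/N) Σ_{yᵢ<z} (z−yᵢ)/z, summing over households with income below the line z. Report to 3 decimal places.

0.190

Below z: ₹50, ₹135 (q = 2 of N = 7).
Gap ratios (z−y)/z: (275−50)/275 = 0.8182; (275−135)/275 = 0.5091.
Σ = 1.327273. Dividing by the full population N = 7 gives P₁ = 0.190.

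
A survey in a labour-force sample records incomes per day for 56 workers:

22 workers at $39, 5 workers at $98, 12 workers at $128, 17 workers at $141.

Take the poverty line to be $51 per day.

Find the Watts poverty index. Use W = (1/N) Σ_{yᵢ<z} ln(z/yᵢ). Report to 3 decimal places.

Below z: 22×$39 (q = 22 of N = 56).
ln(z/y) terms: ln(51/39) = 0.2683 (×22).
W = 5.901808 / 56 = 0.105.

0.105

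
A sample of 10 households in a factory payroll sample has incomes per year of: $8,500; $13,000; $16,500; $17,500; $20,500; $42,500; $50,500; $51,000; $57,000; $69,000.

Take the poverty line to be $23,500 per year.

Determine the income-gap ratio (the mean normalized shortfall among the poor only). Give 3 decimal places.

0.353

Below the line: $8,500, $13,000, $16,500, $17,500, $20,500 (q = 5 of N = 10).
Shortfall ratios (z−y)/z: 0.6383, 0.4468, 0.2979, 0.2553, 0.1277; sum = 1.765957.
The income-gap ratio divides by q (the poor only): 1.765957 / 5 = 0.353.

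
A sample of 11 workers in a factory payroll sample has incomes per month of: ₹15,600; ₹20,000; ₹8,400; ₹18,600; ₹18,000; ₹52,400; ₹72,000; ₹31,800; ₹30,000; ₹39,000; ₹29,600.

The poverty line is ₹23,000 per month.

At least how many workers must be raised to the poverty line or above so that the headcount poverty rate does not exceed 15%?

5 of the 11 workers are poor, so H = 5/11 = 0.455.
A headcount ratio of at most 15% allows at most ⌊0.15 × 11⌋ = 1 poor workers.
So at least 5 − 1 = 4 must be lifted.

4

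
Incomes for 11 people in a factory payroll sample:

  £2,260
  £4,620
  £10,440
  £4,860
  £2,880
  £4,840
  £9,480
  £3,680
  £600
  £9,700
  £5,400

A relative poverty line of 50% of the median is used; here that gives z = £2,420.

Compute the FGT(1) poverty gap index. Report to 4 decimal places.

0.0744

Incomes under z: £600, £2,260 (q = 2 of N = 11).
Normalized shortfalls: (2420−600)/2420 = 0.7521; (2420−2260)/2420 = 0.0661.
Sum of shortfalls = 0.818182; P₁ averages over all N: 0.818182 / 11 = 0.0744.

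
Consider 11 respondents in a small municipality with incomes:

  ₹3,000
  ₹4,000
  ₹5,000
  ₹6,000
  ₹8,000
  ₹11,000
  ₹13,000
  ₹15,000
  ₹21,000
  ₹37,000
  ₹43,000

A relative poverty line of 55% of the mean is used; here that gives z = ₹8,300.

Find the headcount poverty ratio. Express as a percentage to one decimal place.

5 of the 11 respondents have income below ₹8,300.
H = 5/11 = 45.5%.

45.5%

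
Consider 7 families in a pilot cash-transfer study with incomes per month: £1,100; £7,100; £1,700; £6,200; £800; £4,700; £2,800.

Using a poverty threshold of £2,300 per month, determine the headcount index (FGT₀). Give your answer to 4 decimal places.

3 of the 7 families have income below £2,300.
H = 3/7 = 0.4286.

0.4286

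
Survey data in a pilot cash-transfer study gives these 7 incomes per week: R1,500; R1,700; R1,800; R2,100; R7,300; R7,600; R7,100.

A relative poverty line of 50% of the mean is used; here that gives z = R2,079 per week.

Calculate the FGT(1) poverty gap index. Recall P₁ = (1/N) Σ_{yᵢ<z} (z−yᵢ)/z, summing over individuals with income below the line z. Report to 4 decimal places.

0.0850

Incomes under z: R1,500, R1,700, R1,800 (q = 3 of N = 7).
Relative gaps: (2079−1500)/2079 = 0.2785; (2079−1700)/2079 = 0.1823; (2079−1800)/2079 = 0.1342.
Σ = 0.594998. Dividing by the full population N = 7 gives P₁ = 0.0850.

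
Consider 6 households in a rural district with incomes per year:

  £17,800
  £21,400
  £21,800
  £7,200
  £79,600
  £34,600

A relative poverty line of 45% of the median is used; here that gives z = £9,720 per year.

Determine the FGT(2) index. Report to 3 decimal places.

0.011

Below z: £7,200 (q = 1 of N = 6).
Normalized shortfalls: (9720−7200)/9720 = 0.2593.
Squared: 0.0672.
Sum = 0.067215; P₂ = 0.067215 / 6 = 0.011.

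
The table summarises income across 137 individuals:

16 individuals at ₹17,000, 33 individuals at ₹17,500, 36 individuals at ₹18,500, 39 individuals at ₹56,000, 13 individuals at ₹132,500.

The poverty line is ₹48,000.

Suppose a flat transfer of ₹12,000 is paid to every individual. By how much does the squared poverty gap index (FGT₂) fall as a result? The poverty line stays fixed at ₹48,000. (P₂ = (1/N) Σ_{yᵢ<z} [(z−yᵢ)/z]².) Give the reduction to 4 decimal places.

Before: below the line — 16×₹17,000, 33×₹17,500, 36×₹18,500; squared poverty gap index (FGT₂) = 0.245220.
After the ₹12,000 transfer: below the line — 16×₹29,000, 33×₹29,500, 36×₹30,500; squared poverty gap index (FGT₂) = 0.089008.
Reduction = 0.245220 − 0.089008 = 0.1562.

0.1562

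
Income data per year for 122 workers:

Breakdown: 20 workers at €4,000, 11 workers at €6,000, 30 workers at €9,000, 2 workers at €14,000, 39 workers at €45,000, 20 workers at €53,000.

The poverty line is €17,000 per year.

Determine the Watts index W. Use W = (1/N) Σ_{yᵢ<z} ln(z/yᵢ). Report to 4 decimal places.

Incomes under z: 20×€4,000, 11×€6,000, 30×€9,000, 2×€14,000 (q = 63 of N = 122).
Log gaps: ln(17000/4000) = 1.4469 (×20); ln(17000/6000) = 1.0415 (×11); ln(17000/9000) = 0.6360 (×30); ln(17000/14000) = 0.1942 (×2).
W = 59.862347 / 122 = 0.4907.

0.4907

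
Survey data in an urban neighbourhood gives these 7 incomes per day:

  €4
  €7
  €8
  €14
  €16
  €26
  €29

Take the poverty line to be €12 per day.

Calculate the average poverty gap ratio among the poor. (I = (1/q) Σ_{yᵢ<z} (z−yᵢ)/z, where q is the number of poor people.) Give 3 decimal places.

Incomes under z: €4, €7, €8 (q = 3 of N = 7).
Relative gaps: 0.6667, 0.4167, 0.3333; sum = 1.416667.
The income-gap ratio divides by q (the poor only): 1.416667 / 3 = 0.472.

0.472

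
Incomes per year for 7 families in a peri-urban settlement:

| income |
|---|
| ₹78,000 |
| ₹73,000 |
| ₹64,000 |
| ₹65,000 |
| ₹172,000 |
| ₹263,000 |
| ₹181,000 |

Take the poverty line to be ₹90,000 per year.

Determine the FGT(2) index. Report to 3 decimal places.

0.031

Below the line: ₹64,000, ₹65,000, ₹73,000, ₹78,000 (q = 4 of N = 7).
Gap ratios (z−y)/z: (90000−64000)/90000 = 0.2889; (90000−65000)/90000 = 0.2778; (90000−73000)/90000 = 0.1889; (90000−78000)/90000 = 0.1333.
Squared: 0.0835; 0.0772; 0.0357; 0.0178.
Sum = 0.214074; P₂ = 0.214074 / 7 = 0.031.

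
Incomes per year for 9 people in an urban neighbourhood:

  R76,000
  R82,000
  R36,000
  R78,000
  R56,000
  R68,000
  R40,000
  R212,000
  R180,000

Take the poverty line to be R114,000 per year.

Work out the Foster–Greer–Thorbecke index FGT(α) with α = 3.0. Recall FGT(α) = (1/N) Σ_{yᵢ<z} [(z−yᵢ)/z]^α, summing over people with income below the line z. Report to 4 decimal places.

0.0980

Poor units: R36,000, R40,000, R56,000, R68,000, R76,000, R78,000, R82,000 (q = 7 of N = 9).
Shortfall ratios: (114000−36000)/114000 = 0.6842; (114000−40000)/114000 = 0.6491; (114000−56000)/114000 = 0.5088; (114000−68000)/114000 = 0.4035; (114000−76000)/114000 = 0.3333; (114000−78000)/114000 = 0.3158; (114000−82000)/114000 = 0.2807.
Raised to α = 3.0: 0.32031; 0.27351; 0.13170; 0.06570; 0.03704; 0.03149; 0.02212.
Sum = 0.881864; FGT(3.0) = 0.881864 / 9 = 0.0980.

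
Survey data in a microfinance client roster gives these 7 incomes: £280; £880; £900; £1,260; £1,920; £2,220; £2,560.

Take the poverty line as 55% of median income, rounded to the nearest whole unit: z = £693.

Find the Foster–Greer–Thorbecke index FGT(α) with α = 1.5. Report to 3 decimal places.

Incomes under z: £280 (q = 1 of N = 7).
Relative gaps: (693−280)/693 = 0.5960.
Raised to α = 1.5: 0.46007.
Sum = 0.460071; FGT(1.5) = 0.460071 / 7 = 0.066.

0.066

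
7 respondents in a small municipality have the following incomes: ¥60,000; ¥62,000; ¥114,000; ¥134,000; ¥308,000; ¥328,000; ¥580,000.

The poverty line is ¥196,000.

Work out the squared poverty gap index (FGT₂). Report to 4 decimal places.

Below z: ¥60,000, ¥62,000, ¥114,000, ¥134,000 (q = 4 of N = 7).
Relative gaps: (196000−60000)/196000 = 0.6939; (196000−62000)/196000 = 0.6837; (196000−114000)/196000 = 0.4184; (196000−134000)/196000 = 0.3163.
Squared: 0.4815; 0.4674; 0.1750; 0.1001.
Sum = 1.223969; P₂ = 1.223969 / 7 = 0.1749.

0.1749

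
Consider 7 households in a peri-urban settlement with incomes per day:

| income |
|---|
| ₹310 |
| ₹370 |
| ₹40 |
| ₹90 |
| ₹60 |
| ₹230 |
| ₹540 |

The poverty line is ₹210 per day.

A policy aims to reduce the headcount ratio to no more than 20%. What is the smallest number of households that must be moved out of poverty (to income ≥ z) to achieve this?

2

Currently q = 3 of N = 7 are below the line (H = 0.429).
A headcount ratio of at most 20% allows at most ⌊0.20 × 7⌋ = 1 poor households.
So at least 3 − 1 = 2 must be lifted.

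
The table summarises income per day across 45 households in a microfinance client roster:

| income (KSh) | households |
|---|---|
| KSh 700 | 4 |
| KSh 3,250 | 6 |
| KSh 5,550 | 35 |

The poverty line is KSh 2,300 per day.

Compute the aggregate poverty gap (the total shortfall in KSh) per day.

Below z: 4×KSh 700 (q = 4 of N = 45).
Individual gaps: 4×(2300−700) = 6400.
Aggregate gap = KSh 6,400.

KSh 6,400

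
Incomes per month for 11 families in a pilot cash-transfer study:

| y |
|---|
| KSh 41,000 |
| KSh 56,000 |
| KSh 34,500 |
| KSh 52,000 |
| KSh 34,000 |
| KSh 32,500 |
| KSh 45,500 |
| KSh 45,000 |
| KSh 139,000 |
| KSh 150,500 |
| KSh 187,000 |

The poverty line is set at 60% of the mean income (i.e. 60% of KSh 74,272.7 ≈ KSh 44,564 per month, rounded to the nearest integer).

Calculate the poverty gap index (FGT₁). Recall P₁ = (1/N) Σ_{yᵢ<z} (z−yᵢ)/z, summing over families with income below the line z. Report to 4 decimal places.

Below z: KSh 32,500, KSh 34,000, KSh 34,500, KSh 41,000 (q = 4 of N = 11).
Relative gaps: (44564−32500)/44564 = 0.2707; (44564−34000)/44564 = 0.2371; (44564−34500)/44564 = 0.2258; (44564−41000)/44564 = 0.0800.
Σ = 0.813571. Dividing by the full population N = 11 gives P₁ = 0.0740.

0.0740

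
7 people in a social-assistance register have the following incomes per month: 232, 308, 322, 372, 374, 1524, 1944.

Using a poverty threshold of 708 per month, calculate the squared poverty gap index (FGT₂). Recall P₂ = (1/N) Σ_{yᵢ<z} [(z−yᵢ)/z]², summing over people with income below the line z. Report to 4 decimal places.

Below z: 232, 308, 322, 372, 374 (q = 5 of N = 7).
Gap ratios (z−y)/z: (708−232)/708 = 0.6723; (708−308)/708 = 0.5650; (708−322)/708 = 0.5452; (708−372)/708 = 0.4746; (708−374)/708 = 0.4718.
Squared: 0.4520; 0.3192; 0.2972; 0.2252; 0.2225.
Sum = 1.516215; P₂ = 1.516215 / 7 = 0.2166.

0.2166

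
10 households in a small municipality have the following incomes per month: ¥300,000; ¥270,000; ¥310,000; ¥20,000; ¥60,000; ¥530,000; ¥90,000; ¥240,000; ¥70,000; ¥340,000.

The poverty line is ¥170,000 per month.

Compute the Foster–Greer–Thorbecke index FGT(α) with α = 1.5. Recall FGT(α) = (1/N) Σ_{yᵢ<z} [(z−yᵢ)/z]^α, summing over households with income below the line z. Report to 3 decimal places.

Incomes under z: ¥20,000, ¥60,000, ¥70,000, ¥90,000 (q = 4 of N = 10).
Gap ratios (z−y)/z: (170000−20000)/170000 = 0.8824; (170000−60000)/170000 = 0.6471; (170000−70000)/170000 = 0.5882; (170000−90000)/170000 = 0.4706.
Raised to α = 1.5: 0.82883; 0.52049; 0.45116; 0.32282.
Sum = 2.123297; FGT(1.5) = 2.123297 / 10 = 0.212.

0.212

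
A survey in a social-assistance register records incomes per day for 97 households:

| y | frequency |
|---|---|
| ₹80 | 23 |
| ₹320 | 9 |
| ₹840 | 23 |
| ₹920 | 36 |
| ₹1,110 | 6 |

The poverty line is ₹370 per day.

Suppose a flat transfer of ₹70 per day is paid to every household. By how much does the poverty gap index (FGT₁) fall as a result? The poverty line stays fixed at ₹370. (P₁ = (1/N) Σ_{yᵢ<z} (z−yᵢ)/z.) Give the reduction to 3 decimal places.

Before: below the line — 23×₹80, 9×₹320; poverty gap index (FGT₁) = 0.19838.
After the ₹70 transfer: below the line — 23×₹150; poverty gap index (FGT₁) = 0.14099.
Reduction = 0.19838 − 0.14099 = 0.057.

0.057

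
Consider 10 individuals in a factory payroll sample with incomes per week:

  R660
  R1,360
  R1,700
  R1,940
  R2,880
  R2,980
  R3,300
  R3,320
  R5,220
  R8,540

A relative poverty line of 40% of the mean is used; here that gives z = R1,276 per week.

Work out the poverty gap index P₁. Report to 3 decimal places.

0.048

Below the line: R660 (q = 1 of N = 10).
Gap ratios (z−y)/z: (1276−660)/1276 = 0.4828.
Σ = 0.482759. Dividing by the full population N = 10 gives P₁ = 0.048.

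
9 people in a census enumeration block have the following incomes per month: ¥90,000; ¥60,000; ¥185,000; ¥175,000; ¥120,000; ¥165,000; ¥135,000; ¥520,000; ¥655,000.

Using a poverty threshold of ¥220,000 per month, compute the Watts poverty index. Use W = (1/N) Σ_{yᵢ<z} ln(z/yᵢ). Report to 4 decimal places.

Poor units: ¥60,000, ¥90,000, ¥120,000, ¥135,000, ¥165,000, ¥175,000, ¥185,000 (q = 7 of N = 9).
Log shortfalls: ln(220000/60000) = 1.2993; ln(220000/90000) = 0.8938; ln(220000/120000) = 0.6061; ln(220000/135000) = 0.4884; ln(220000/165000) = 0.2877; ln(220000/175000) = 0.2288; ln(220000/185000) = 0.1733.
W = 3.977385 / 9 = 0.4419.

0.4419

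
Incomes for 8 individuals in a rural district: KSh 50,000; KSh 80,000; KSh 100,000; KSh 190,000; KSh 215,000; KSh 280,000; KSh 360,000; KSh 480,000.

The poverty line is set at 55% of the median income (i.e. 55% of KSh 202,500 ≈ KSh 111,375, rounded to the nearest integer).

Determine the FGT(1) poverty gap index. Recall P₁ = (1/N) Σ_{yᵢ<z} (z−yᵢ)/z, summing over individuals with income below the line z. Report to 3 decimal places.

0.117

Below the line: KSh 50,000, KSh 80,000, KSh 100,000 (q = 3 of N = 8).
Shortfall ratios: (111375−50000)/111375 = 0.5511; (111375−80000)/111375 = 0.2817; (111375−100000)/111375 = 0.1021.
Sum of shortfalls = 0.934905; P₁ averages over all N: 0.934905 / 8 = 0.117.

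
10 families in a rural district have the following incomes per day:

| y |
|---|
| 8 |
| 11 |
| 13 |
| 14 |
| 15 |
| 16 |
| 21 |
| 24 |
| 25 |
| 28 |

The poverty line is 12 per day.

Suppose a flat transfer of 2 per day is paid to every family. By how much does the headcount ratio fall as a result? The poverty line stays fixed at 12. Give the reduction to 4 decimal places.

0.1000

Before: below the line — 8, 11; headcount ratio = 0.200000.
After the 2 transfer: below the line — 10; headcount ratio = 0.100000.
Reduction = 0.200000 − 0.100000 = 0.1000.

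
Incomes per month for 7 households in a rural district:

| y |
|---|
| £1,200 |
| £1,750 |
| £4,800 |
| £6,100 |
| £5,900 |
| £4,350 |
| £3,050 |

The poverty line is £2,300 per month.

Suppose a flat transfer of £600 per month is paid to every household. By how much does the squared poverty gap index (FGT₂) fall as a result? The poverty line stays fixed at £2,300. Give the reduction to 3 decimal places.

Before: below the line — £1,200, £1,750; squared poverty gap index (FGT₂) = 0.04085.
After the £600 transfer: below the line — £1,800; squared poverty gap index (FGT₂) = 0.00675.
Reduction = 0.04085 − 0.00675 = 0.034.

0.034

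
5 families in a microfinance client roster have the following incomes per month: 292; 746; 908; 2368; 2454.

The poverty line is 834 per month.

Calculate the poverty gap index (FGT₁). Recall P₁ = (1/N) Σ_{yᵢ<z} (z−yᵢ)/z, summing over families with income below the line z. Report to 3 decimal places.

0.151

Below the line: 292, 746 (q = 2 of N = 5).
Normalized shortfalls: (834−292)/834 = 0.6499; (834−746)/834 = 0.1055.
Sum of shortfalls = 0.755396; P₁ averages over all N: 0.755396 / 5 = 0.151.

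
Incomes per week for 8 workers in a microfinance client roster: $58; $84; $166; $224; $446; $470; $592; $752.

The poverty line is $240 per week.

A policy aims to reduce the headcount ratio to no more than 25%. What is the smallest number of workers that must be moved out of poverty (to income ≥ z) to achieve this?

2

Currently q = 4 of N = 8 are below the line (H = 0.500).
A headcount ratio of at most 25% allows at most ⌊0.25 × 8⌋ = 2 poor workers.
So at least 4 − 2 = 2 must be lifted.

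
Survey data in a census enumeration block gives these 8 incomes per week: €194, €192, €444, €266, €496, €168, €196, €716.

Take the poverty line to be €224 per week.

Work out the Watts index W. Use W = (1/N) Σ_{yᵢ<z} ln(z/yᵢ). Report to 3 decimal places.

0.090

Below z: €168, €192, €194, €196 (q = 4 of N = 8).
Log gaps: ln(224/168) = 0.2877; ln(224/192) = 0.1542; ln(224/194) = 0.1438; ln(224/196) = 0.1335.
W = 0.719152 / 8 = 0.090.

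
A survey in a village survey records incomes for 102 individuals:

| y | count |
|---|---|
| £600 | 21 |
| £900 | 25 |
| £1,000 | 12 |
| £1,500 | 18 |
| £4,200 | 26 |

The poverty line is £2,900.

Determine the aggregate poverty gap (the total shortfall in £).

£146,300

Below the line: 21×£600, 25×£900, 12×£1,000, 18×£1,500 (q = 76 of N = 102).
Individual gaps: 21×(2900−600) = 48300; 25×(2900−900) = 50000; 12×(2900−1000) = 22800; 18×(2900−1500) = 25200.
Aggregate gap = £146,300.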